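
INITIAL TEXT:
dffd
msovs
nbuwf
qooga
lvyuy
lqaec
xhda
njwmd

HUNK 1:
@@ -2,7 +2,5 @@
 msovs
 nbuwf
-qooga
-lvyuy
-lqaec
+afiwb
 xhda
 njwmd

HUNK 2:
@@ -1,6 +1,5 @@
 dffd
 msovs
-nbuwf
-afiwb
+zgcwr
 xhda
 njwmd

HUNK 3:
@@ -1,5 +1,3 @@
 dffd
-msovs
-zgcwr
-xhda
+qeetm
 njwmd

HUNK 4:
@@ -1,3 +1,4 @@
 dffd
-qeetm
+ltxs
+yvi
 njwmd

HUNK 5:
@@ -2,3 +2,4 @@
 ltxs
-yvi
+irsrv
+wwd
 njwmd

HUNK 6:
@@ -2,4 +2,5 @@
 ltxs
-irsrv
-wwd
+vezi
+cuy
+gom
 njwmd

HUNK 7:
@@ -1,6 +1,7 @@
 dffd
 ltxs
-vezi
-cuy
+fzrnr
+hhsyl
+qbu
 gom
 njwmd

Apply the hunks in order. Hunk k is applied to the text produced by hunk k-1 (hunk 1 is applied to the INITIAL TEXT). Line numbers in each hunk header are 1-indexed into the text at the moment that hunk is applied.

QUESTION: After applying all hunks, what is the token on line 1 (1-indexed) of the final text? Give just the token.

Hunk 1: at line 2 remove [qooga,lvyuy,lqaec] add [afiwb] -> 6 lines: dffd msovs nbuwf afiwb xhda njwmd
Hunk 2: at line 1 remove [nbuwf,afiwb] add [zgcwr] -> 5 lines: dffd msovs zgcwr xhda njwmd
Hunk 3: at line 1 remove [msovs,zgcwr,xhda] add [qeetm] -> 3 lines: dffd qeetm njwmd
Hunk 4: at line 1 remove [qeetm] add [ltxs,yvi] -> 4 lines: dffd ltxs yvi njwmd
Hunk 5: at line 2 remove [yvi] add [irsrv,wwd] -> 5 lines: dffd ltxs irsrv wwd njwmd
Hunk 6: at line 2 remove [irsrv,wwd] add [vezi,cuy,gom] -> 6 lines: dffd ltxs vezi cuy gom njwmd
Hunk 7: at line 1 remove [vezi,cuy] add [fzrnr,hhsyl,qbu] -> 7 lines: dffd ltxs fzrnr hhsyl qbu gom njwmd
Final line 1: dffd

Answer: dffd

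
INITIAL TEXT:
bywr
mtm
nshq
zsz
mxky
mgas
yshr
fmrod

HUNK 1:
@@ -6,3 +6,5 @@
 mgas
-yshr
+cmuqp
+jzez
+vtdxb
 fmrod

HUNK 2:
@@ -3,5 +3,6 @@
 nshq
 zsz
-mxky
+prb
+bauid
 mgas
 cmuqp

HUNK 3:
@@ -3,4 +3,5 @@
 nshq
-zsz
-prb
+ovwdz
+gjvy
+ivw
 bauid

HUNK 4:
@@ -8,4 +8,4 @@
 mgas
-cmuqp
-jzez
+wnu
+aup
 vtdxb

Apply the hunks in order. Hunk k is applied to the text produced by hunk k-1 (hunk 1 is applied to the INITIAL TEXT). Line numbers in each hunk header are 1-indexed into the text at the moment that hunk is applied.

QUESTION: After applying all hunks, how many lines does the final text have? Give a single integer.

Hunk 1: at line 6 remove [yshr] add [cmuqp,jzez,vtdxb] -> 10 lines: bywr mtm nshq zsz mxky mgas cmuqp jzez vtdxb fmrod
Hunk 2: at line 3 remove [mxky] add [prb,bauid] -> 11 lines: bywr mtm nshq zsz prb bauid mgas cmuqp jzez vtdxb fmrod
Hunk 3: at line 3 remove [zsz,prb] add [ovwdz,gjvy,ivw] -> 12 lines: bywr mtm nshq ovwdz gjvy ivw bauid mgas cmuqp jzez vtdxb fmrod
Hunk 4: at line 8 remove [cmuqp,jzez] add [wnu,aup] -> 12 lines: bywr mtm nshq ovwdz gjvy ivw bauid mgas wnu aup vtdxb fmrod
Final line count: 12

Answer: 12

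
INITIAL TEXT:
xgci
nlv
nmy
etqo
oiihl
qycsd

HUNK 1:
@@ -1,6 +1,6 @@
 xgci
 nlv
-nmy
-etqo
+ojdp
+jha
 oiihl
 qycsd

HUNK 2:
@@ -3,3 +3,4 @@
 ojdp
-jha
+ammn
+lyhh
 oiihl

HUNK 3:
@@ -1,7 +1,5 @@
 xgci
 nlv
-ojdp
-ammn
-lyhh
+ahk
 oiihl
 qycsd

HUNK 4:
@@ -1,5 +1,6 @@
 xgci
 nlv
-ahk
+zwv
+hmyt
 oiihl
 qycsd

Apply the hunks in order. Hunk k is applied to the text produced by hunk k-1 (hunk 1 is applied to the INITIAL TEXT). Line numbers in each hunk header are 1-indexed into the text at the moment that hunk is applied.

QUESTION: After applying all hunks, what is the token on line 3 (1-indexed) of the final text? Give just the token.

Answer: zwv

Derivation:
Hunk 1: at line 1 remove [nmy,etqo] add [ojdp,jha] -> 6 lines: xgci nlv ojdp jha oiihl qycsd
Hunk 2: at line 3 remove [jha] add [ammn,lyhh] -> 7 lines: xgci nlv ojdp ammn lyhh oiihl qycsd
Hunk 3: at line 1 remove [ojdp,ammn,lyhh] add [ahk] -> 5 lines: xgci nlv ahk oiihl qycsd
Hunk 4: at line 1 remove [ahk] add [zwv,hmyt] -> 6 lines: xgci nlv zwv hmyt oiihl qycsd
Final line 3: zwv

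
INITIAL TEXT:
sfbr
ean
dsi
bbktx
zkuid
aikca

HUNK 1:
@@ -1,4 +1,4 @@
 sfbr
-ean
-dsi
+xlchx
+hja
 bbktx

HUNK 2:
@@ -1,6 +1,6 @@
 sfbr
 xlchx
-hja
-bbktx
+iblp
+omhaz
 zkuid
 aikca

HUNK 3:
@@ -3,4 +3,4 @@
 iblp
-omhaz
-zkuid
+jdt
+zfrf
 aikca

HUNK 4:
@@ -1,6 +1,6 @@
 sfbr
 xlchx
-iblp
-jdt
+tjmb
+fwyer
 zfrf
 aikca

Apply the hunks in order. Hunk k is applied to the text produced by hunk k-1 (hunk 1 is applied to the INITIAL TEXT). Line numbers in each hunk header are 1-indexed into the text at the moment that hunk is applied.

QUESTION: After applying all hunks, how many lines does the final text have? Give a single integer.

Answer: 6

Derivation:
Hunk 1: at line 1 remove [ean,dsi] add [xlchx,hja] -> 6 lines: sfbr xlchx hja bbktx zkuid aikca
Hunk 2: at line 1 remove [hja,bbktx] add [iblp,omhaz] -> 6 lines: sfbr xlchx iblp omhaz zkuid aikca
Hunk 3: at line 3 remove [omhaz,zkuid] add [jdt,zfrf] -> 6 lines: sfbr xlchx iblp jdt zfrf aikca
Hunk 4: at line 1 remove [iblp,jdt] add [tjmb,fwyer] -> 6 lines: sfbr xlchx tjmb fwyer zfrf aikca
Final line count: 6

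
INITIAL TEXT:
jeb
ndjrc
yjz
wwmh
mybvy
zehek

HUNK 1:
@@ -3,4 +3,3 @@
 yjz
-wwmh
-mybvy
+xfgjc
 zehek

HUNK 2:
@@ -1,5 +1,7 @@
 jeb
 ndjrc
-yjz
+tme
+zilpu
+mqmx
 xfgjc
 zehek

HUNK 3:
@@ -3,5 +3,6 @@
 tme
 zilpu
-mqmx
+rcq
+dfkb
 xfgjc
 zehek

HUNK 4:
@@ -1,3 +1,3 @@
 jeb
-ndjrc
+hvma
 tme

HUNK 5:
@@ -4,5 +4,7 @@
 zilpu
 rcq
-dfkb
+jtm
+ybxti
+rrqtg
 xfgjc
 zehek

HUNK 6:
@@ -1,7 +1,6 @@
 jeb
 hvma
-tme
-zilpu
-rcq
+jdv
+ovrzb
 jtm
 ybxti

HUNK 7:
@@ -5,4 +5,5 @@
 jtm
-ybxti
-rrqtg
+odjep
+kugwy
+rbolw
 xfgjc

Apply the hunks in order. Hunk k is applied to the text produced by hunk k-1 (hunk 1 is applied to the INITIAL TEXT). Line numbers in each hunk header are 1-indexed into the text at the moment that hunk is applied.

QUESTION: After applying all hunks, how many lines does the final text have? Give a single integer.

Answer: 10

Derivation:
Hunk 1: at line 3 remove [wwmh,mybvy] add [xfgjc] -> 5 lines: jeb ndjrc yjz xfgjc zehek
Hunk 2: at line 1 remove [yjz] add [tme,zilpu,mqmx] -> 7 lines: jeb ndjrc tme zilpu mqmx xfgjc zehek
Hunk 3: at line 3 remove [mqmx] add [rcq,dfkb] -> 8 lines: jeb ndjrc tme zilpu rcq dfkb xfgjc zehek
Hunk 4: at line 1 remove [ndjrc] add [hvma] -> 8 lines: jeb hvma tme zilpu rcq dfkb xfgjc zehek
Hunk 5: at line 4 remove [dfkb] add [jtm,ybxti,rrqtg] -> 10 lines: jeb hvma tme zilpu rcq jtm ybxti rrqtg xfgjc zehek
Hunk 6: at line 1 remove [tme,zilpu,rcq] add [jdv,ovrzb] -> 9 lines: jeb hvma jdv ovrzb jtm ybxti rrqtg xfgjc zehek
Hunk 7: at line 5 remove [ybxti,rrqtg] add [odjep,kugwy,rbolw] -> 10 lines: jeb hvma jdv ovrzb jtm odjep kugwy rbolw xfgjc zehek
Final line count: 10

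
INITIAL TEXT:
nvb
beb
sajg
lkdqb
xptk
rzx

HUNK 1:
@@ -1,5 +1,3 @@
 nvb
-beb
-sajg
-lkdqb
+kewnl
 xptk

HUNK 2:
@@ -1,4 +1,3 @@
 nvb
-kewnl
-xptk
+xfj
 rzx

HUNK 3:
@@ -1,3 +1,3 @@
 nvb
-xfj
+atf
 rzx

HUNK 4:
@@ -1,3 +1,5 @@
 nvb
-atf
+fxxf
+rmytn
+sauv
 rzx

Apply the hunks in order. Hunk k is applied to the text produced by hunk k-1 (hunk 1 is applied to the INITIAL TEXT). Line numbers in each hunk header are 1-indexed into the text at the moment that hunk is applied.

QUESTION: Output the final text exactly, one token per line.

Hunk 1: at line 1 remove [beb,sajg,lkdqb] add [kewnl] -> 4 lines: nvb kewnl xptk rzx
Hunk 2: at line 1 remove [kewnl,xptk] add [xfj] -> 3 lines: nvb xfj rzx
Hunk 3: at line 1 remove [xfj] add [atf] -> 3 lines: nvb atf rzx
Hunk 4: at line 1 remove [atf] add [fxxf,rmytn,sauv] -> 5 lines: nvb fxxf rmytn sauv rzx

Answer: nvb
fxxf
rmytn
sauv
rzx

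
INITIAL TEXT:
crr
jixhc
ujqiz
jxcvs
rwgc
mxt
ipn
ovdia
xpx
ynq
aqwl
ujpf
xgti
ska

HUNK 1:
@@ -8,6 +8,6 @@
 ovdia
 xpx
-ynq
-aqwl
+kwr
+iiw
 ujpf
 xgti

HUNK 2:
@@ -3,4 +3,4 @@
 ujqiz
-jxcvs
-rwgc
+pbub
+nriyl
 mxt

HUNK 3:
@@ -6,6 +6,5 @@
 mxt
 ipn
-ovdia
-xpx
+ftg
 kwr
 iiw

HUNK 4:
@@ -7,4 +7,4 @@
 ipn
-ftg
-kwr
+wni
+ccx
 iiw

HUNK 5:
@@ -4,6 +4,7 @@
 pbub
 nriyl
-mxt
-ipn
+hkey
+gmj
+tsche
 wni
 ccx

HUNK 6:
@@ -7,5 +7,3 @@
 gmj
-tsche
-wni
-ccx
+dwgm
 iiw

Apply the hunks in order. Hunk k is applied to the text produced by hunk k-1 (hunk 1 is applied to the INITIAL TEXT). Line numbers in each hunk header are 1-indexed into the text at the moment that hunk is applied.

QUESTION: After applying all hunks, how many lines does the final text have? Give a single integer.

Hunk 1: at line 8 remove [ynq,aqwl] add [kwr,iiw] -> 14 lines: crr jixhc ujqiz jxcvs rwgc mxt ipn ovdia xpx kwr iiw ujpf xgti ska
Hunk 2: at line 3 remove [jxcvs,rwgc] add [pbub,nriyl] -> 14 lines: crr jixhc ujqiz pbub nriyl mxt ipn ovdia xpx kwr iiw ujpf xgti ska
Hunk 3: at line 6 remove [ovdia,xpx] add [ftg] -> 13 lines: crr jixhc ujqiz pbub nriyl mxt ipn ftg kwr iiw ujpf xgti ska
Hunk 4: at line 7 remove [ftg,kwr] add [wni,ccx] -> 13 lines: crr jixhc ujqiz pbub nriyl mxt ipn wni ccx iiw ujpf xgti ska
Hunk 5: at line 4 remove [mxt,ipn] add [hkey,gmj,tsche] -> 14 lines: crr jixhc ujqiz pbub nriyl hkey gmj tsche wni ccx iiw ujpf xgti ska
Hunk 6: at line 7 remove [tsche,wni,ccx] add [dwgm] -> 12 lines: crr jixhc ujqiz pbub nriyl hkey gmj dwgm iiw ujpf xgti ska
Final line count: 12

Answer: 12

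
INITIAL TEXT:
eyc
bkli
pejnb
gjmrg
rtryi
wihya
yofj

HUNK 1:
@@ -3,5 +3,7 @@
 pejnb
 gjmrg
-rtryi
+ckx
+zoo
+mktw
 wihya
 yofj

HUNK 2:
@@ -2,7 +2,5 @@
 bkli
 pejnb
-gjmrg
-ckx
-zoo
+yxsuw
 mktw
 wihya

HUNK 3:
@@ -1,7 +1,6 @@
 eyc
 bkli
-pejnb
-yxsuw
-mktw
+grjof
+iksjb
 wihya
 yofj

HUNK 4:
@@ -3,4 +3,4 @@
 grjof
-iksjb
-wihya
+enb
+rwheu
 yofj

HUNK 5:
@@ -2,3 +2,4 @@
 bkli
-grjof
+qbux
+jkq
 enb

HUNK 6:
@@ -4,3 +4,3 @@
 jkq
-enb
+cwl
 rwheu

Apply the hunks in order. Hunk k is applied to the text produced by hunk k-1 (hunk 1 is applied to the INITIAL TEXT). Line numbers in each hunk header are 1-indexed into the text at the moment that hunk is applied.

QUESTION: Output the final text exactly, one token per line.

Answer: eyc
bkli
qbux
jkq
cwl
rwheu
yofj

Derivation:
Hunk 1: at line 3 remove [rtryi] add [ckx,zoo,mktw] -> 9 lines: eyc bkli pejnb gjmrg ckx zoo mktw wihya yofj
Hunk 2: at line 2 remove [gjmrg,ckx,zoo] add [yxsuw] -> 7 lines: eyc bkli pejnb yxsuw mktw wihya yofj
Hunk 3: at line 1 remove [pejnb,yxsuw,mktw] add [grjof,iksjb] -> 6 lines: eyc bkli grjof iksjb wihya yofj
Hunk 4: at line 3 remove [iksjb,wihya] add [enb,rwheu] -> 6 lines: eyc bkli grjof enb rwheu yofj
Hunk 5: at line 2 remove [grjof] add [qbux,jkq] -> 7 lines: eyc bkli qbux jkq enb rwheu yofj
Hunk 6: at line 4 remove [enb] add [cwl] -> 7 lines: eyc bkli qbux jkq cwl rwheu yofj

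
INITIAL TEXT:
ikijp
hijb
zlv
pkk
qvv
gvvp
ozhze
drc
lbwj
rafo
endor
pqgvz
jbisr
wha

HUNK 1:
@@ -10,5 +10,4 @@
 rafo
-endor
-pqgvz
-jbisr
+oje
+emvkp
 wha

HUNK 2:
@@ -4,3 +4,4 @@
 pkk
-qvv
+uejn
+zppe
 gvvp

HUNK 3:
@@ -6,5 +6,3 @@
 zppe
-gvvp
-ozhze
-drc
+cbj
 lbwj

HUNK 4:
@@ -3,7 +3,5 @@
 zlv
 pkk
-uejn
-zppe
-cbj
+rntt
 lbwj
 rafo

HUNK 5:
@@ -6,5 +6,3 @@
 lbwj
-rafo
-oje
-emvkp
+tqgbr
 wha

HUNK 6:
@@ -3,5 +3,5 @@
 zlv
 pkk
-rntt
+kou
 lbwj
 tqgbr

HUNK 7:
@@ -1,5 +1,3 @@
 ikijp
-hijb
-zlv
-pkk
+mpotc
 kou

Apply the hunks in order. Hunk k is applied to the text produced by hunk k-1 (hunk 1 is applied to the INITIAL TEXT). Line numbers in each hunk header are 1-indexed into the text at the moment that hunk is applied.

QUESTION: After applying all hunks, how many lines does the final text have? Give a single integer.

Hunk 1: at line 10 remove [endor,pqgvz,jbisr] add [oje,emvkp] -> 13 lines: ikijp hijb zlv pkk qvv gvvp ozhze drc lbwj rafo oje emvkp wha
Hunk 2: at line 4 remove [qvv] add [uejn,zppe] -> 14 lines: ikijp hijb zlv pkk uejn zppe gvvp ozhze drc lbwj rafo oje emvkp wha
Hunk 3: at line 6 remove [gvvp,ozhze,drc] add [cbj] -> 12 lines: ikijp hijb zlv pkk uejn zppe cbj lbwj rafo oje emvkp wha
Hunk 4: at line 3 remove [uejn,zppe,cbj] add [rntt] -> 10 lines: ikijp hijb zlv pkk rntt lbwj rafo oje emvkp wha
Hunk 5: at line 6 remove [rafo,oje,emvkp] add [tqgbr] -> 8 lines: ikijp hijb zlv pkk rntt lbwj tqgbr wha
Hunk 6: at line 3 remove [rntt] add [kou] -> 8 lines: ikijp hijb zlv pkk kou lbwj tqgbr wha
Hunk 7: at line 1 remove [hijb,zlv,pkk] add [mpotc] -> 6 lines: ikijp mpotc kou lbwj tqgbr wha
Final line count: 6

Answer: 6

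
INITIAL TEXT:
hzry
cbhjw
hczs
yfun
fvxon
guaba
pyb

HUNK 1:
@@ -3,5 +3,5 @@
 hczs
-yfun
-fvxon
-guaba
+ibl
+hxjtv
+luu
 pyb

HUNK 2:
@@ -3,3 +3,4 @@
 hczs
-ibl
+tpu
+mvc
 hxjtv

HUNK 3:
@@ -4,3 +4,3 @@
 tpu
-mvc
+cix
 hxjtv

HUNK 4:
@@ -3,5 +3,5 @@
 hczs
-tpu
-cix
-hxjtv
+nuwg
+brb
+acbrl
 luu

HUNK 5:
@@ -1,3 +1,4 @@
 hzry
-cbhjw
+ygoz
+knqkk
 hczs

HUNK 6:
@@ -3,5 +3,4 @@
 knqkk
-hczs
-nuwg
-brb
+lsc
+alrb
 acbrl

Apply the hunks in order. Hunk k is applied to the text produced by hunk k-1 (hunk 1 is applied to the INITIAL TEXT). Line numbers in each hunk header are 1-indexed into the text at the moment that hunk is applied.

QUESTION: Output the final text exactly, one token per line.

Hunk 1: at line 3 remove [yfun,fvxon,guaba] add [ibl,hxjtv,luu] -> 7 lines: hzry cbhjw hczs ibl hxjtv luu pyb
Hunk 2: at line 3 remove [ibl] add [tpu,mvc] -> 8 lines: hzry cbhjw hczs tpu mvc hxjtv luu pyb
Hunk 3: at line 4 remove [mvc] add [cix] -> 8 lines: hzry cbhjw hczs tpu cix hxjtv luu pyb
Hunk 4: at line 3 remove [tpu,cix,hxjtv] add [nuwg,brb,acbrl] -> 8 lines: hzry cbhjw hczs nuwg brb acbrl luu pyb
Hunk 5: at line 1 remove [cbhjw] add [ygoz,knqkk] -> 9 lines: hzry ygoz knqkk hczs nuwg brb acbrl luu pyb
Hunk 6: at line 3 remove [hczs,nuwg,brb] add [lsc,alrb] -> 8 lines: hzry ygoz knqkk lsc alrb acbrl luu pyb

Answer: hzry
ygoz
knqkk
lsc
alrb
acbrl
luu
pyb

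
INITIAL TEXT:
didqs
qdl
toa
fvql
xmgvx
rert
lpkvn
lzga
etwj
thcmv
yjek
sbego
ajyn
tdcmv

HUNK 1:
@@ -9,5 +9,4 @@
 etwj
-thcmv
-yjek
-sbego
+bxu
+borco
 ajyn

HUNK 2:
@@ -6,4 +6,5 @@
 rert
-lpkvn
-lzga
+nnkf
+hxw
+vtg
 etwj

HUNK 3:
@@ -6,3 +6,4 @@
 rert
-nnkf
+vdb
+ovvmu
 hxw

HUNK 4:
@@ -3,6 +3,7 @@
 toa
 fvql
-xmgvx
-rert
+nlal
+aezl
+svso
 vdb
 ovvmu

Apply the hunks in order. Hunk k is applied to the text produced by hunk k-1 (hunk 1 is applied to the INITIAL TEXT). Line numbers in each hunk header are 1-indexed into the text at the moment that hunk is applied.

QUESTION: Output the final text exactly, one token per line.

Answer: didqs
qdl
toa
fvql
nlal
aezl
svso
vdb
ovvmu
hxw
vtg
etwj
bxu
borco
ajyn
tdcmv

Derivation:
Hunk 1: at line 9 remove [thcmv,yjek,sbego] add [bxu,borco] -> 13 lines: didqs qdl toa fvql xmgvx rert lpkvn lzga etwj bxu borco ajyn tdcmv
Hunk 2: at line 6 remove [lpkvn,lzga] add [nnkf,hxw,vtg] -> 14 lines: didqs qdl toa fvql xmgvx rert nnkf hxw vtg etwj bxu borco ajyn tdcmv
Hunk 3: at line 6 remove [nnkf] add [vdb,ovvmu] -> 15 lines: didqs qdl toa fvql xmgvx rert vdb ovvmu hxw vtg etwj bxu borco ajyn tdcmv
Hunk 4: at line 3 remove [xmgvx,rert] add [nlal,aezl,svso] -> 16 lines: didqs qdl toa fvql nlal aezl svso vdb ovvmu hxw vtg etwj bxu borco ajyn tdcmv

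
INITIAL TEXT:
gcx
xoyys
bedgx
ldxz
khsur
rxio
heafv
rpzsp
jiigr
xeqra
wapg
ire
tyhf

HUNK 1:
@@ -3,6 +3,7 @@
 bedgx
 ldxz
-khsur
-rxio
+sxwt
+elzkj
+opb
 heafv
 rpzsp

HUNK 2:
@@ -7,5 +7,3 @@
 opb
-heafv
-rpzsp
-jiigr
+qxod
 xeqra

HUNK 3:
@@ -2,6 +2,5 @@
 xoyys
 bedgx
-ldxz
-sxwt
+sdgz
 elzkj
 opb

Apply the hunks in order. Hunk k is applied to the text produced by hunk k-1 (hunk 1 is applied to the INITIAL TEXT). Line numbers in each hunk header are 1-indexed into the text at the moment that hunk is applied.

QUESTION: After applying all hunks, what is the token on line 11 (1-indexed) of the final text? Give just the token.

Answer: tyhf

Derivation:
Hunk 1: at line 3 remove [khsur,rxio] add [sxwt,elzkj,opb] -> 14 lines: gcx xoyys bedgx ldxz sxwt elzkj opb heafv rpzsp jiigr xeqra wapg ire tyhf
Hunk 2: at line 7 remove [heafv,rpzsp,jiigr] add [qxod] -> 12 lines: gcx xoyys bedgx ldxz sxwt elzkj opb qxod xeqra wapg ire tyhf
Hunk 3: at line 2 remove [ldxz,sxwt] add [sdgz] -> 11 lines: gcx xoyys bedgx sdgz elzkj opb qxod xeqra wapg ire tyhf
Final line 11: tyhf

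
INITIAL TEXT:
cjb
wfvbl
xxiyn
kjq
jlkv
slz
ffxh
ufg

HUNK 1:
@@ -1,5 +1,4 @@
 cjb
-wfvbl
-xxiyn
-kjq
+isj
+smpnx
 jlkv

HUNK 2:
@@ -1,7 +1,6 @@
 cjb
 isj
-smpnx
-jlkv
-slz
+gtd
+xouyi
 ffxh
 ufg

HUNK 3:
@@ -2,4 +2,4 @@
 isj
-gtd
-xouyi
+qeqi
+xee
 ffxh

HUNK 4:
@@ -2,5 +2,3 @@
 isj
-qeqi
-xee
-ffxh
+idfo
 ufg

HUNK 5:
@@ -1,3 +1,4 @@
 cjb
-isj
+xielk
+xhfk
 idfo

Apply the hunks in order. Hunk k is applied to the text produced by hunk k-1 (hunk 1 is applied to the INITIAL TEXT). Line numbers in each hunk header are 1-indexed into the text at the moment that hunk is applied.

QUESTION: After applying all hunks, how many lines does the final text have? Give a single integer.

Hunk 1: at line 1 remove [wfvbl,xxiyn,kjq] add [isj,smpnx] -> 7 lines: cjb isj smpnx jlkv slz ffxh ufg
Hunk 2: at line 1 remove [smpnx,jlkv,slz] add [gtd,xouyi] -> 6 lines: cjb isj gtd xouyi ffxh ufg
Hunk 3: at line 2 remove [gtd,xouyi] add [qeqi,xee] -> 6 lines: cjb isj qeqi xee ffxh ufg
Hunk 4: at line 2 remove [qeqi,xee,ffxh] add [idfo] -> 4 lines: cjb isj idfo ufg
Hunk 5: at line 1 remove [isj] add [xielk,xhfk] -> 5 lines: cjb xielk xhfk idfo ufg
Final line count: 5

Answer: 5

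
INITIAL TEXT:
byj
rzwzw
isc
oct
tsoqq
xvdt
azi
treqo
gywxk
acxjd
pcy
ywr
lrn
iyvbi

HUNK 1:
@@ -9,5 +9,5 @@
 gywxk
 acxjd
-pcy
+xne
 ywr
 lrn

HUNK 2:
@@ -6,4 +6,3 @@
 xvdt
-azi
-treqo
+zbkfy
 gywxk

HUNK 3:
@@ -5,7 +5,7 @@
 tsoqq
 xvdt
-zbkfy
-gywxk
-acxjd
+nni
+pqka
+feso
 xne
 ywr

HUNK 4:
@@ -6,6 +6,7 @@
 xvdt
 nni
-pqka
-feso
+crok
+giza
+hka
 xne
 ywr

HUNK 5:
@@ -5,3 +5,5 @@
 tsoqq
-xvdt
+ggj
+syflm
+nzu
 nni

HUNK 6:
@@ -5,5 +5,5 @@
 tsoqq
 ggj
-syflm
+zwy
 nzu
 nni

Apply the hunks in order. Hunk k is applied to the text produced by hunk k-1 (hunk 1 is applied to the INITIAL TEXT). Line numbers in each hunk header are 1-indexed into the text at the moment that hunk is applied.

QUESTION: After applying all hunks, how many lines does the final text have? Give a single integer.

Answer: 16

Derivation:
Hunk 1: at line 9 remove [pcy] add [xne] -> 14 lines: byj rzwzw isc oct tsoqq xvdt azi treqo gywxk acxjd xne ywr lrn iyvbi
Hunk 2: at line 6 remove [azi,treqo] add [zbkfy] -> 13 lines: byj rzwzw isc oct tsoqq xvdt zbkfy gywxk acxjd xne ywr lrn iyvbi
Hunk 3: at line 5 remove [zbkfy,gywxk,acxjd] add [nni,pqka,feso] -> 13 lines: byj rzwzw isc oct tsoqq xvdt nni pqka feso xne ywr lrn iyvbi
Hunk 4: at line 6 remove [pqka,feso] add [crok,giza,hka] -> 14 lines: byj rzwzw isc oct tsoqq xvdt nni crok giza hka xne ywr lrn iyvbi
Hunk 5: at line 5 remove [xvdt] add [ggj,syflm,nzu] -> 16 lines: byj rzwzw isc oct tsoqq ggj syflm nzu nni crok giza hka xne ywr lrn iyvbi
Hunk 6: at line 5 remove [syflm] add [zwy] -> 16 lines: byj rzwzw isc oct tsoqq ggj zwy nzu nni crok giza hka xne ywr lrn iyvbi
Final line count: 16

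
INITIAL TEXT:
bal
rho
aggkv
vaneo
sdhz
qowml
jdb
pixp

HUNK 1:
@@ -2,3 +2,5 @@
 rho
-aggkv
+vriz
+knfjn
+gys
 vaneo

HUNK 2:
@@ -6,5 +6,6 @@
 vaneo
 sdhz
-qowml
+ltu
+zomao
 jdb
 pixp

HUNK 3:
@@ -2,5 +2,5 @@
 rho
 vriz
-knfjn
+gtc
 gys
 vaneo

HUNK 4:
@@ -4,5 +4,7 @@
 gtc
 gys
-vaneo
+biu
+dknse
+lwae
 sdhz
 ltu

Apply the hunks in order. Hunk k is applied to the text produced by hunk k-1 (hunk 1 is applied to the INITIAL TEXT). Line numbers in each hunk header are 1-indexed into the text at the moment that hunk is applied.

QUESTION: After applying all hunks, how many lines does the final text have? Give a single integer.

Hunk 1: at line 2 remove [aggkv] add [vriz,knfjn,gys] -> 10 lines: bal rho vriz knfjn gys vaneo sdhz qowml jdb pixp
Hunk 2: at line 6 remove [qowml] add [ltu,zomao] -> 11 lines: bal rho vriz knfjn gys vaneo sdhz ltu zomao jdb pixp
Hunk 3: at line 2 remove [knfjn] add [gtc] -> 11 lines: bal rho vriz gtc gys vaneo sdhz ltu zomao jdb pixp
Hunk 4: at line 4 remove [vaneo] add [biu,dknse,lwae] -> 13 lines: bal rho vriz gtc gys biu dknse lwae sdhz ltu zomao jdb pixp
Final line count: 13

Answer: 13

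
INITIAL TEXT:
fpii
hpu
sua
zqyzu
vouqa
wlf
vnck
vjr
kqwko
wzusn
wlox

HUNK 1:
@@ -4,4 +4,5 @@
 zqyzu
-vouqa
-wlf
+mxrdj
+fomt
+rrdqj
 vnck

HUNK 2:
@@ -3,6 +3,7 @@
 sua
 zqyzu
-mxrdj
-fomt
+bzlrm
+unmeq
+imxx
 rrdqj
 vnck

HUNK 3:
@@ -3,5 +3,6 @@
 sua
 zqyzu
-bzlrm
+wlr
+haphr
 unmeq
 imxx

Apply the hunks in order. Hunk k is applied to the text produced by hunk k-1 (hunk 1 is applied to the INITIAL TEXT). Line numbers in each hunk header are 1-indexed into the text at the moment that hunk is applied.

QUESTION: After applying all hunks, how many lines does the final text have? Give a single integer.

Hunk 1: at line 4 remove [vouqa,wlf] add [mxrdj,fomt,rrdqj] -> 12 lines: fpii hpu sua zqyzu mxrdj fomt rrdqj vnck vjr kqwko wzusn wlox
Hunk 2: at line 3 remove [mxrdj,fomt] add [bzlrm,unmeq,imxx] -> 13 lines: fpii hpu sua zqyzu bzlrm unmeq imxx rrdqj vnck vjr kqwko wzusn wlox
Hunk 3: at line 3 remove [bzlrm] add [wlr,haphr] -> 14 lines: fpii hpu sua zqyzu wlr haphr unmeq imxx rrdqj vnck vjr kqwko wzusn wlox
Final line count: 14

Answer: 14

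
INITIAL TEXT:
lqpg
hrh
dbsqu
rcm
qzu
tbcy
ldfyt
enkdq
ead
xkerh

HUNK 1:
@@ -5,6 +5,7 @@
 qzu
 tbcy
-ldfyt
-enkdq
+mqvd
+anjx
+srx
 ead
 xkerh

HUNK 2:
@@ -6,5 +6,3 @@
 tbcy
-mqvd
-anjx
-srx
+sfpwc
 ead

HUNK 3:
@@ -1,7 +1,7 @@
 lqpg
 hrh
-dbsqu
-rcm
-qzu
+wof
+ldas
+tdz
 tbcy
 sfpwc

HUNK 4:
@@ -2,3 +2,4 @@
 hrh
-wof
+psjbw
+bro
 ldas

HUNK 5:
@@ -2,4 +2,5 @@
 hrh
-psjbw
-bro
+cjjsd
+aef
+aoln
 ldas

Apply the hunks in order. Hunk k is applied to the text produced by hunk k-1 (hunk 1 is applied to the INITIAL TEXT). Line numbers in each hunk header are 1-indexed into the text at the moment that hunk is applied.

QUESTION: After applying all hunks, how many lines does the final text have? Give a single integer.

Answer: 11

Derivation:
Hunk 1: at line 5 remove [ldfyt,enkdq] add [mqvd,anjx,srx] -> 11 lines: lqpg hrh dbsqu rcm qzu tbcy mqvd anjx srx ead xkerh
Hunk 2: at line 6 remove [mqvd,anjx,srx] add [sfpwc] -> 9 lines: lqpg hrh dbsqu rcm qzu tbcy sfpwc ead xkerh
Hunk 3: at line 1 remove [dbsqu,rcm,qzu] add [wof,ldas,tdz] -> 9 lines: lqpg hrh wof ldas tdz tbcy sfpwc ead xkerh
Hunk 4: at line 2 remove [wof] add [psjbw,bro] -> 10 lines: lqpg hrh psjbw bro ldas tdz tbcy sfpwc ead xkerh
Hunk 5: at line 2 remove [psjbw,bro] add [cjjsd,aef,aoln] -> 11 lines: lqpg hrh cjjsd aef aoln ldas tdz tbcy sfpwc ead xkerh
Final line count: 11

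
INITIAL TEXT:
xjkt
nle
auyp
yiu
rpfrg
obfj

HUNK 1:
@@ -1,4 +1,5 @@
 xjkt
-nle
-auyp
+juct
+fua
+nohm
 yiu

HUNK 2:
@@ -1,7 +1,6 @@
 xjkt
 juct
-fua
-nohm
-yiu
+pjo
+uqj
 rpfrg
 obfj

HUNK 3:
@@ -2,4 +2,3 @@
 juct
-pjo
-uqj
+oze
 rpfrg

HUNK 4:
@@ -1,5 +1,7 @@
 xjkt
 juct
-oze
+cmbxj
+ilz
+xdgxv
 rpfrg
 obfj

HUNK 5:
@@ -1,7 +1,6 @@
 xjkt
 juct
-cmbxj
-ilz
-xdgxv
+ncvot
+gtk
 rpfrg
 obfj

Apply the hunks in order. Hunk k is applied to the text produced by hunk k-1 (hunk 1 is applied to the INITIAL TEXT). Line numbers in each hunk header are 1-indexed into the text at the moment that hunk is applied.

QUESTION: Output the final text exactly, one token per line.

Answer: xjkt
juct
ncvot
gtk
rpfrg
obfj

Derivation:
Hunk 1: at line 1 remove [nle,auyp] add [juct,fua,nohm] -> 7 lines: xjkt juct fua nohm yiu rpfrg obfj
Hunk 2: at line 1 remove [fua,nohm,yiu] add [pjo,uqj] -> 6 lines: xjkt juct pjo uqj rpfrg obfj
Hunk 3: at line 2 remove [pjo,uqj] add [oze] -> 5 lines: xjkt juct oze rpfrg obfj
Hunk 4: at line 1 remove [oze] add [cmbxj,ilz,xdgxv] -> 7 lines: xjkt juct cmbxj ilz xdgxv rpfrg obfj
Hunk 5: at line 1 remove [cmbxj,ilz,xdgxv] add [ncvot,gtk] -> 6 lines: xjkt juct ncvot gtk rpfrg obfj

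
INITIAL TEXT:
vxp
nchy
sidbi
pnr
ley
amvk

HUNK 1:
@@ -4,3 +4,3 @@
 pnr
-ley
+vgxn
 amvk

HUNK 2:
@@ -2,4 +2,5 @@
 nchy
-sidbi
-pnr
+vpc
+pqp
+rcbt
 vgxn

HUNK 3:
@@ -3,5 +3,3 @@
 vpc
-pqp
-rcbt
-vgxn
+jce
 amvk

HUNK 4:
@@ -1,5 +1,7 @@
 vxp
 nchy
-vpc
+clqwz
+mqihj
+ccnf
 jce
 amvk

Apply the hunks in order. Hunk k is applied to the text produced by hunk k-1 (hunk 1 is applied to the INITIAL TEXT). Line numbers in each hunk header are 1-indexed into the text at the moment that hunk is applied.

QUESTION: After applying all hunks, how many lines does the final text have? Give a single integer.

Hunk 1: at line 4 remove [ley] add [vgxn] -> 6 lines: vxp nchy sidbi pnr vgxn amvk
Hunk 2: at line 2 remove [sidbi,pnr] add [vpc,pqp,rcbt] -> 7 lines: vxp nchy vpc pqp rcbt vgxn amvk
Hunk 3: at line 3 remove [pqp,rcbt,vgxn] add [jce] -> 5 lines: vxp nchy vpc jce amvk
Hunk 4: at line 1 remove [vpc] add [clqwz,mqihj,ccnf] -> 7 lines: vxp nchy clqwz mqihj ccnf jce amvk
Final line count: 7

Answer: 7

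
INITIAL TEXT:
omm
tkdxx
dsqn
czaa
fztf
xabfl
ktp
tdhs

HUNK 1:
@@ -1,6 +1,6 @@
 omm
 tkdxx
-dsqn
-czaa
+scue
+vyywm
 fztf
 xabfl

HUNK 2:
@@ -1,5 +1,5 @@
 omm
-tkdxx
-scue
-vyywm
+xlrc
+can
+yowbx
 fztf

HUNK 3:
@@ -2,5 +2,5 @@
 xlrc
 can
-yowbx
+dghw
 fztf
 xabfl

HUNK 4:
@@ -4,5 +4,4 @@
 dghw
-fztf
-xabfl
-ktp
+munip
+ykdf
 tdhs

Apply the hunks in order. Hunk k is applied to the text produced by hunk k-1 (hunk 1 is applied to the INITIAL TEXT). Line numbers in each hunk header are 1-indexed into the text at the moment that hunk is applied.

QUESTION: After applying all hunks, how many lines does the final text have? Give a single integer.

Hunk 1: at line 1 remove [dsqn,czaa] add [scue,vyywm] -> 8 lines: omm tkdxx scue vyywm fztf xabfl ktp tdhs
Hunk 2: at line 1 remove [tkdxx,scue,vyywm] add [xlrc,can,yowbx] -> 8 lines: omm xlrc can yowbx fztf xabfl ktp tdhs
Hunk 3: at line 2 remove [yowbx] add [dghw] -> 8 lines: omm xlrc can dghw fztf xabfl ktp tdhs
Hunk 4: at line 4 remove [fztf,xabfl,ktp] add [munip,ykdf] -> 7 lines: omm xlrc can dghw munip ykdf tdhs
Final line count: 7

Answer: 7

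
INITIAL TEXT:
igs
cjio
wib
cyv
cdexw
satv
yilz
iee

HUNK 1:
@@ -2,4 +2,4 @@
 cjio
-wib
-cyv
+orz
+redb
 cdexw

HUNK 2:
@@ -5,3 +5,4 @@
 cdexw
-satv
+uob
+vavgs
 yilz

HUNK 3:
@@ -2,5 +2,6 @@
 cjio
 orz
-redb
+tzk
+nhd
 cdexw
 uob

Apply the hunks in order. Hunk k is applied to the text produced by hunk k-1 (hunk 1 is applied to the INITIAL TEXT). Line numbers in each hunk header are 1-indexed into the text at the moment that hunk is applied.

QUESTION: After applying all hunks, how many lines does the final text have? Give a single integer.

Hunk 1: at line 2 remove [wib,cyv] add [orz,redb] -> 8 lines: igs cjio orz redb cdexw satv yilz iee
Hunk 2: at line 5 remove [satv] add [uob,vavgs] -> 9 lines: igs cjio orz redb cdexw uob vavgs yilz iee
Hunk 3: at line 2 remove [redb] add [tzk,nhd] -> 10 lines: igs cjio orz tzk nhd cdexw uob vavgs yilz iee
Final line count: 10

Answer: 10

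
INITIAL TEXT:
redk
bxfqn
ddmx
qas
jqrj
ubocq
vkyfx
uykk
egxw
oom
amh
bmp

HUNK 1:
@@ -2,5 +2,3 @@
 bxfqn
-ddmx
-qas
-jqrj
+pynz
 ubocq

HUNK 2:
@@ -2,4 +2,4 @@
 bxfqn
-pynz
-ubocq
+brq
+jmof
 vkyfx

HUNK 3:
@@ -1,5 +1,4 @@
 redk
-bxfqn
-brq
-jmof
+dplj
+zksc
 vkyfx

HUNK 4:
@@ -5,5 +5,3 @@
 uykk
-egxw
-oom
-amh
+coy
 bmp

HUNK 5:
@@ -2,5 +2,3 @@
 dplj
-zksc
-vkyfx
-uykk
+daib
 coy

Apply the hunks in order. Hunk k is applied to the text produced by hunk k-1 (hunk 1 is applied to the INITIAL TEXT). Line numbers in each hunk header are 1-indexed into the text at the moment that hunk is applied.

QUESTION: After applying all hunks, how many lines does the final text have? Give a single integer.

Hunk 1: at line 2 remove [ddmx,qas,jqrj] add [pynz] -> 10 lines: redk bxfqn pynz ubocq vkyfx uykk egxw oom amh bmp
Hunk 2: at line 2 remove [pynz,ubocq] add [brq,jmof] -> 10 lines: redk bxfqn brq jmof vkyfx uykk egxw oom amh bmp
Hunk 3: at line 1 remove [bxfqn,brq,jmof] add [dplj,zksc] -> 9 lines: redk dplj zksc vkyfx uykk egxw oom amh bmp
Hunk 4: at line 5 remove [egxw,oom,amh] add [coy] -> 7 lines: redk dplj zksc vkyfx uykk coy bmp
Hunk 5: at line 2 remove [zksc,vkyfx,uykk] add [daib] -> 5 lines: redk dplj daib coy bmp
Final line count: 5

Answer: 5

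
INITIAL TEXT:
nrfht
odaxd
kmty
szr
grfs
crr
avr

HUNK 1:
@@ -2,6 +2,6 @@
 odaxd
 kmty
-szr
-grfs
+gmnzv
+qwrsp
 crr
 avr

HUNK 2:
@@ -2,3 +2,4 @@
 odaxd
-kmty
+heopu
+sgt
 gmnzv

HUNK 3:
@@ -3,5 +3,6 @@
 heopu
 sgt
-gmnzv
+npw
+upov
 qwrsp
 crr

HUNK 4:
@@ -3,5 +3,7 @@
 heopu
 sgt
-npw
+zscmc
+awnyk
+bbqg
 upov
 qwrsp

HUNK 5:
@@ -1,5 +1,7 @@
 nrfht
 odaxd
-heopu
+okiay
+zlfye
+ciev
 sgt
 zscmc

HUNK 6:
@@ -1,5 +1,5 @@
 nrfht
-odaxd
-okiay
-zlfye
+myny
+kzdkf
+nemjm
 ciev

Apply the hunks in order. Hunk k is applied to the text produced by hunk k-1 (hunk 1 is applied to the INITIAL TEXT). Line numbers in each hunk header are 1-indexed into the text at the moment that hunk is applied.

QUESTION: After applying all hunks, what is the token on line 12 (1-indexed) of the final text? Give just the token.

Hunk 1: at line 2 remove [szr,grfs] add [gmnzv,qwrsp] -> 7 lines: nrfht odaxd kmty gmnzv qwrsp crr avr
Hunk 2: at line 2 remove [kmty] add [heopu,sgt] -> 8 lines: nrfht odaxd heopu sgt gmnzv qwrsp crr avr
Hunk 3: at line 3 remove [gmnzv] add [npw,upov] -> 9 lines: nrfht odaxd heopu sgt npw upov qwrsp crr avr
Hunk 4: at line 3 remove [npw] add [zscmc,awnyk,bbqg] -> 11 lines: nrfht odaxd heopu sgt zscmc awnyk bbqg upov qwrsp crr avr
Hunk 5: at line 1 remove [heopu] add [okiay,zlfye,ciev] -> 13 lines: nrfht odaxd okiay zlfye ciev sgt zscmc awnyk bbqg upov qwrsp crr avr
Hunk 6: at line 1 remove [odaxd,okiay,zlfye] add [myny,kzdkf,nemjm] -> 13 lines: nrfht myny kzdkf nemjm ciev sgt zscmc awnyk bbqg upov qwrsp crr avr
Final line 12: crr

Answer: crr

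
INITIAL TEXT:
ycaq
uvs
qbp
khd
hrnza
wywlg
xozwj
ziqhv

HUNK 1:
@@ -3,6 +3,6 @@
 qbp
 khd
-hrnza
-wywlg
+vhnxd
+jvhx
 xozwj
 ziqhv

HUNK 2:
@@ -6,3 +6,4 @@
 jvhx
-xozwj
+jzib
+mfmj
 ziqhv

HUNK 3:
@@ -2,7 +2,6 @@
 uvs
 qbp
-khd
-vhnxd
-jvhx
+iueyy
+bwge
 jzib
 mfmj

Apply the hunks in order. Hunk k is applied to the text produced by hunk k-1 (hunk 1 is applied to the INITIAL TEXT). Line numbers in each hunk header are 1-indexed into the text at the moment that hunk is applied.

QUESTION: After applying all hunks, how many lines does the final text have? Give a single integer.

Answer: 8

Derivation:
Hunk 1: at line 3 remove [hrnza,wywlg] add [vhnxd,jvhx] -> 8 lines: ycaq uvs qbp khd vhnxd jvhx xozwj ziqhv
Hunk 2: at line 6 remove [xozwj] add [jzib,mfmj] -> 9 lines: ycaq uvs qbp khd vhnxd jvhx jzib mfmj ziqhv
Hunk 3: at line 2 remove [khd,vhnxd,jvhx] add [iueyy,bwge] -> 8 lines: ycaq uvs qbp iueyy bwge jzib mfmj ziqhv
Final line count: 8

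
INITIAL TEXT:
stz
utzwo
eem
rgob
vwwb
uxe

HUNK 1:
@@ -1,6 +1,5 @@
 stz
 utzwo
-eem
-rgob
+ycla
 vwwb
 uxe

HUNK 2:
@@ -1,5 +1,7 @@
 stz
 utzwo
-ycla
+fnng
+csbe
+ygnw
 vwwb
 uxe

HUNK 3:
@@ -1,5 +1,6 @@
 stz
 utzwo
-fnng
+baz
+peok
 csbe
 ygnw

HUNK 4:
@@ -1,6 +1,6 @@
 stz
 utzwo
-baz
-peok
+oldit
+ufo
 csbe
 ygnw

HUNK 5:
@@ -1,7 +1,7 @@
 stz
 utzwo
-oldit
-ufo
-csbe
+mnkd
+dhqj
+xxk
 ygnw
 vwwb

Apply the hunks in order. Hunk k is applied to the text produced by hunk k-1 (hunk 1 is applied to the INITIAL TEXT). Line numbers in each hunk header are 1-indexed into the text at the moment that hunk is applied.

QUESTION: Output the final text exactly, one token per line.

Answer: stz
utzwo
mnkd
dhqj
xxk
ygnw
vwwb
uxe

Derivation:
Hunk 1: at line 1 remove [eem,rgob] add [ycla] -> 5 lines: stz utzwo ycla vwwb uxe
Hunk 2: at line 1 remove [ycla] add [fnng,csbe,ygnw] -> 7 lines: stz utzwo fnng csbe ygnw vwwb uxe
Hunk 3: at line 1 remove [fnng] add [baz,peok] -> 8 lines: stz utzwo baz peok csbe ygnw vwwb uxe
Hunk 4: at line 1 remove [baz,peok] add [oldit,ufo] -> 8 lines: stz utzwo oldit ufo csbe ygnw vwwb uxe
Hunk 5: at line 1 remove [oldit,ufo,csbe] add [mnkd,dhqj,xxk] -> 8 lines: stz utzwo mnkd dhqj xxk ygnw vwwb uxe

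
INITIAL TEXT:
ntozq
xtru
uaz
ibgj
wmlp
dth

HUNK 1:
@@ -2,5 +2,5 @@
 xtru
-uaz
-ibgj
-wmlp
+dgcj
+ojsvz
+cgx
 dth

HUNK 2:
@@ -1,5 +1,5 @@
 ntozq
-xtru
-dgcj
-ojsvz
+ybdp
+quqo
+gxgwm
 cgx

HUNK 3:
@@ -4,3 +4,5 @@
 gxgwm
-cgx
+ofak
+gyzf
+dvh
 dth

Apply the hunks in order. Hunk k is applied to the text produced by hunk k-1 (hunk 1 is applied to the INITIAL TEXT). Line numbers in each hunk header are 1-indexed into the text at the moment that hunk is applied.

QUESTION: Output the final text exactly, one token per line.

Answer: ntozq
ybdp
quqo
gxgwm
ofak
gyzf
dvh
dth

Derivation:
Hunk 1: at line 2 remove [uaz,ibgj,wmlp] add [dgcj,ojsvz,cgx] -> 6 lines: ntozq xtru dgcj ojsvz cgx dth
Hunk 2: at line 1 remove [xtru,dgcj,ojsvz] add [ybdp,quqo,gxgwm] -> 6 lines: ntozq ybdp quqo gxgwm cgx dth
Hunk 3: at line 4 remove [cgx] add [ofak,gyzf,dvh] -> 8 lines: ntozq ybdp quqo gxgwm ofak gyzf dvh dth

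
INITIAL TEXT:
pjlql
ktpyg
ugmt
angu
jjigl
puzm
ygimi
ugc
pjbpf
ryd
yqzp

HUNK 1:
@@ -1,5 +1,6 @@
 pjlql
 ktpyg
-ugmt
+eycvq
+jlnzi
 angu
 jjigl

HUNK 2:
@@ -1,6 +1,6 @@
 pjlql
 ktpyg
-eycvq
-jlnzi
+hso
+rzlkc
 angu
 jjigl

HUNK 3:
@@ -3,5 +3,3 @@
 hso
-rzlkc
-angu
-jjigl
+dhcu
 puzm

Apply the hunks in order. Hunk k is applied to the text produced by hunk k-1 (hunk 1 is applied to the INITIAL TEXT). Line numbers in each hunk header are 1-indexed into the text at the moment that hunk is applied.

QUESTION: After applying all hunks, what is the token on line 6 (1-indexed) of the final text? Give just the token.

Answer: ygimi

Derivation:
Hunk 1: at line 1 remove [ugmt] add [eycvq,jlnzi] -> 12 lines: pjlql ktpyg eycvq jlnzi angu jjigl puzm ygimi ugc pjbpf ryd yqzp
Hunk 2: at line 1 remove [eycvq,jlnzi] add [hso,rzlkc] -> 12 lines: pjlql ktpyg hso rzlkc angu jjigl puzm ygimi ugc pjbpf ryd yqzp
Hunk 3: at line 3 remove [rzlkc,angu,jjigl] add [dhcu] -> 10 lines: pjlql ktpyg hso dhcu puzm ygimi ugc pjbpf ryd yqzp
Final line 6: ygimi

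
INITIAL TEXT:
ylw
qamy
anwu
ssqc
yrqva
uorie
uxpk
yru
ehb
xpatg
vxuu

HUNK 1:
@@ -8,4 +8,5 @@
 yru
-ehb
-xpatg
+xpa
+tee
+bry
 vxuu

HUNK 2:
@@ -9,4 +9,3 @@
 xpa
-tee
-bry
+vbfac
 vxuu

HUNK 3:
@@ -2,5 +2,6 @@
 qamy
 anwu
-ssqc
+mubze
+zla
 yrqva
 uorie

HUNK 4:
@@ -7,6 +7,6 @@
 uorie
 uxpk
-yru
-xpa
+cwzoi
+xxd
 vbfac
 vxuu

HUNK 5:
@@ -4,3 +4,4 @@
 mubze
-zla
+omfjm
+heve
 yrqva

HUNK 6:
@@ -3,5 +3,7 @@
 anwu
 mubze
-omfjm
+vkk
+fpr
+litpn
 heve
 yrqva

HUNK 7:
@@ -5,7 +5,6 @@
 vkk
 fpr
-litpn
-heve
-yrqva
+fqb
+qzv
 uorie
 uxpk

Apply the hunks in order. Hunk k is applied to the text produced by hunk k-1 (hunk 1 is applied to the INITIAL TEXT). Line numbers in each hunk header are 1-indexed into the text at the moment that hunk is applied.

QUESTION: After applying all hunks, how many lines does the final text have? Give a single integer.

Hunk 1: at line 8 remove [ehb,xpatg] add [xpa,tee,bry] -> 12 lines: ylw qamy anwu ssqc yrqva uorie uxpk yru xpa tee bry vxuu
Hunk 2: at line 9 remove [tee,bry] add [vbfac] -> 11 lines: ylw qamy anwu ssqc yrqva uorie uxpk yru xpa vbfac vxuu
Hunk 3: at line 2 remove [ssqc] add [mubze,zla] -> 12 lines: ylw qamy anwu mubze zla yrqva uorie uxpk yru xpa vbfac vxuu
Hunk 4: at line 7 remove [yru,xpa] add [cwzoi,xxd] -> 12 lines: ylw qamy anwu mubze zla yrqva uorie uxpk cwzoi xxd vbfac vxuu
Hunk 5: at line 4 remove [zla] add [omfjm,heve] -> 13 lines: ylw qamy anwu mubze omfjm heve yrqva uorie uxpk cwzoi xxd vbfac vxuu
Hunk 6: at line 3 remove [omfjm] add [vkk,fpr,litpn] -> 15 lines: ylw qamy anwu mubze vkk fpr litpn heve yrqva uorie uxpk cwzoi xxd vbfac vxuu
Hunk 7: at line 5 remove [litpn,heve,yrqva] add [fqb,qzv] -> 14 lines: ylw qamy anwu mubze vkk fpr fqb qzv uorie uxpk cwzoi xxd vbfac vxuu
Final line count: 14

Answer: 14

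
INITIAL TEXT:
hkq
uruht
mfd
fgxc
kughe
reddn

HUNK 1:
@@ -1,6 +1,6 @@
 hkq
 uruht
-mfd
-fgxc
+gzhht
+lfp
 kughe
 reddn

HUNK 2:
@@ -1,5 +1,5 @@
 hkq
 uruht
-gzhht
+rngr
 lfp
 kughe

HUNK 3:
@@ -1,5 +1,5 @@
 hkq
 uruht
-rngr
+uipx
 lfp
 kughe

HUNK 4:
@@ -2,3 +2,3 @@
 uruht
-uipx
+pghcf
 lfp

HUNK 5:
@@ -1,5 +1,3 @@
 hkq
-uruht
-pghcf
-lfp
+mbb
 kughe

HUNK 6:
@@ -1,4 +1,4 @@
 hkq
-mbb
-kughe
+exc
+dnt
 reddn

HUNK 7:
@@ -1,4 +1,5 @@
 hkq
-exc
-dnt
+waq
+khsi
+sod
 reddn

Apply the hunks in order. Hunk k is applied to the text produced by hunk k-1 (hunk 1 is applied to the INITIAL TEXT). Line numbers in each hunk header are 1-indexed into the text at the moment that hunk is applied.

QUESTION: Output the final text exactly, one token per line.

Answer: hkq
waq
khsi
sod
reddn

Derivation:
Hunk 1: at line 1 remove [mfd,fgxc] add [gzhht,lfp] -> 6 lines: hkq uruht gzhht lfp kughe reddn
Hunk 2: at line 1 remove [gzhht] add [rngr] -> 6 lines: hkq uruht rngr lfp kughe reddn
Hunk 3: at line 1 remove [rngr] add [uipx] -> 6 lines: hkq uruht uipx lfp kughe reddn
Hunk 4: at line 2 remove [uipx] add [pghcf] -> 6 lines: hkq uruht pghcf lfp kughe reddn
Hunk 5: at line 1 remove [uruht,pghcf,lfp] add [mbb] -> 4 lines: hkq mbb kughe reddn
Hunk 6: at line 1 remove [mbb,kughe] add [exc,dnt] -> 4 lines: hkq exc dnt reddn
Hunk 7: at line 1 remove [exc,dnt] add [waq,khsi,sod] -> 5 lines: hkq waq khsi sod reddn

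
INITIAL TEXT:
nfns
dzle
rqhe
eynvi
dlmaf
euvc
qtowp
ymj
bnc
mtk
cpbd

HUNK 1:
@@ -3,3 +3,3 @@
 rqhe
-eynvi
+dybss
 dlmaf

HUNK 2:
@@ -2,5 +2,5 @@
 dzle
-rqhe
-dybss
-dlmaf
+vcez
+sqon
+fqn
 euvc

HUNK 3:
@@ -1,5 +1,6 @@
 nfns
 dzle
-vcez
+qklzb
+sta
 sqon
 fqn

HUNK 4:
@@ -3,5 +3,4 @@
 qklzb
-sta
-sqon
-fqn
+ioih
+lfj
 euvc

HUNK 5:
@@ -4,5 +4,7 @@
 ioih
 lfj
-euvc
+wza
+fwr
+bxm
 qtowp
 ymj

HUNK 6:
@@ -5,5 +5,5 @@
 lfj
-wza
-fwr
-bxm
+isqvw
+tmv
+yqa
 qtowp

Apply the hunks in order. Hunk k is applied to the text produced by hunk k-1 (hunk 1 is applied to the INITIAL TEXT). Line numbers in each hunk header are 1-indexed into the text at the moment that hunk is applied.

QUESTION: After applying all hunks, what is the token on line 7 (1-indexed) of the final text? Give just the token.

Answer: tmv

Derivation:
Hunk 1: at line 3 remove [eynvi] add [dybss] -> 11 lines: nfns dzle rqhe dybss dlmaf euvc qtowp ymj bnc mtk cpbd
Hunk 2: at line 2 remove [rqhe,dybss,dlmaf] add [vcez,sqon,fqn] -> 11 lines: nfns dzle vcez sqon fqn euvc qtowp ymj bnc mtk cpbd
Hunk 3: at line 1 remove [vcez] add [qklzb,sta] -> 12 lines: nfns dzle qklzb sta sqon fqn euvc qtowp ymj bnc mtk cpbd
Hunk 4: at line 3 remove [sta,sqon,fqn] add [ioih,lfj] -> 11 lines: nfns dzle qklzb ioih lfj euvc qtowp ymj bnc mtk cpbd
Hunk 5: at line 4 remove [euvc] add [wza,fwr,bxm] -> 13 lines: nfns dzle qklzb ioih lfj wza fwr bxm qtowp ymj bnc mtk cpbd
Hunk 6: at line 5 remove [wza,fwr,bxm] add [isqvw,tmv,yqa] -> 13 lines: nfns dzle qklzb ioih lfj isqvw tmv yqa qtowp ymj bnc mtk cpbd
Final line 7: tmv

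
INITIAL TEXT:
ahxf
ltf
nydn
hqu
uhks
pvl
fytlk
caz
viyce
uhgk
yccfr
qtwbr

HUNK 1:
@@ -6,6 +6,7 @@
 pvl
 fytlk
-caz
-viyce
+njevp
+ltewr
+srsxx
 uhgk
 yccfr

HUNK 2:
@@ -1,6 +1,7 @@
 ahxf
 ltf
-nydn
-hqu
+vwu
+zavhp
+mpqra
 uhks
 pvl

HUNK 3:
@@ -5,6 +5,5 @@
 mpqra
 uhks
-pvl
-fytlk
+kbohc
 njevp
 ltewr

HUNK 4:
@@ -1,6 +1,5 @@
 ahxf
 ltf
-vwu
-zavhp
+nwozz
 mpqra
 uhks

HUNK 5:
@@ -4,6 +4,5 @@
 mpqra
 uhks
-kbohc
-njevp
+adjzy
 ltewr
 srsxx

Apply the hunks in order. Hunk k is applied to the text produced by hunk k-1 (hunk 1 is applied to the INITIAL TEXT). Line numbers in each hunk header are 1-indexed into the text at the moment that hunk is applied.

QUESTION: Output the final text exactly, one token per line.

Hunk 1: at line 6 remove [caz,viyce] add [njevp,ltewr,srsxx] -> 13 lines: ahxf ltf nydn hqu uhks pvl fytlk njevp ltewr srsxx uhgk yccfr qtwbr
Hunk 2: at line 1 remove [nydn,hqu] add [vwu,zavhp,mpqra] -> 14 lines: ahxf ltf vwu zavhp mpqra uhks pvl fytlk njevp ltewr srsxx uhgk yccfr qtwbr
Hunk 3: at line 5 remove [pvl,fytlk] add [kbohc] -> 13 lines: ahxf ltf vwu zavhp mpqra uhks kbohc njevp ltewr srsxx uhgk yccfr qtwbr
Hunk 4: at line 1 remove [vwu,zavhp] add [nwozz] -> 12 lines: ahxf ltf nwozz mpqra uhks kbohc njevp ltewr srsxx uhgk yccfr qtwbr
Hunk 5: at line 4 remove [kbohc,njevp] add [adjzy] -> 11 lines: ahxf ltf nwozz mpqra uhks adjzy ltewr srsxx uhgk yccfr qtwbr

Answer: ahxf
ltf
nwozz
mpqra
uhks
adjzy
ltewr
srsxx
uhgk
yccfr
qtwbr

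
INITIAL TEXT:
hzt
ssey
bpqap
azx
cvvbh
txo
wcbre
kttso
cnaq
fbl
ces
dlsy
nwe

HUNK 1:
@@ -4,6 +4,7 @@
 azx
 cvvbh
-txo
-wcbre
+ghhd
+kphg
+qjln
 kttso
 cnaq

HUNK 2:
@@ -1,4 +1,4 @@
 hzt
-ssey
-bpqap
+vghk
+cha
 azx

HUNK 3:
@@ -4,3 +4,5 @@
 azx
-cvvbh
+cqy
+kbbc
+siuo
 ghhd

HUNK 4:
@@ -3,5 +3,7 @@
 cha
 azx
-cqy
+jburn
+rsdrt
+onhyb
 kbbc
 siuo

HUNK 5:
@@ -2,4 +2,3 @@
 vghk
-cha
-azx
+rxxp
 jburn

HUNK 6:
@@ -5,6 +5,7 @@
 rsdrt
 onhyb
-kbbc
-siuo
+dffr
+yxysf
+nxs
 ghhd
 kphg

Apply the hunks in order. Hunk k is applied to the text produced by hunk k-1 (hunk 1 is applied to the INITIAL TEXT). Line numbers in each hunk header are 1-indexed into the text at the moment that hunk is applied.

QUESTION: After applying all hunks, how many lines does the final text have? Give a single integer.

Answer: 18

Derivation:
Hunk 1: at line 4 remove [txo,wcbre] add [ghhd,kphg,qjln] -> 14 lines: hzt ssey bpqap azx cvvbh ghhd kphg qjln kttso cnaq fbl ces dlsy nwe
Hunk 2: at line 1 remove [ssey,bpqap] add [vghk,cha] -> 14 lines: hzt vghk cha azx cvvbh ghhd kphg qjln kttso cnaq fbl ces dlsy nwe
Hunk 3: at line 4 remove [cvvbh] add [cqy,kbbc,siuo] -> 16 lines: hzt vghk cha azx cqy kbbc siuo ghhd kphg qjln kttso cnaq fbl ces dlsy nwe
Hunk 4: at line 3 remove [cqy] add [jburn,rsdrt,onhyb] -> 18 lines: hzt vghk cha azx jburn rsdrt onhyb kbbc siuo ghhd kphg qjln kttso cnaq fbl ces dlsy nwe
Hunk 5: at line 2 remove [cha,azx] add [rxxp] -> 17 lines: hzt vghk rxxp jburn rsdrt onhyb kbbc siuo ghhd kphg qjln kttso cnaq fbl ces dlsy nwe
Hunk 6: at line 5 remove [kbbc,siuo] add [dffr,yxysf,nxs] -> 18 lines: hzt vghk rxxp jburn rsdrt onhyb dffr yxysf nxs ghhd kphg qjln kttso cnaq fbl ces dlsy nwe
Final line count: 18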